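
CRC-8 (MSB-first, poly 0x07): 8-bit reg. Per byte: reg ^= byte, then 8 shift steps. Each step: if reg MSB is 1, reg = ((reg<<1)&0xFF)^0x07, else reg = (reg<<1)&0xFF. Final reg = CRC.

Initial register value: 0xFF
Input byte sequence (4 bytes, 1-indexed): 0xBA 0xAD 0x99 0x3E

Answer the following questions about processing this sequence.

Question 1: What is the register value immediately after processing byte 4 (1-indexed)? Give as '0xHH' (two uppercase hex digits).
Answer: 0xEA

Derivation:
After byte 1 (0xBA): reg=0xDC
After byte 2 (0xAD): reg=0x50
After byte 3 (0x99): reg=0x71
After byte 4 (0x3E): reg=0xEA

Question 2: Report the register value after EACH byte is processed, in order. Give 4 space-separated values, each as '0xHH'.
0xDC 0x50 0x71 0xEA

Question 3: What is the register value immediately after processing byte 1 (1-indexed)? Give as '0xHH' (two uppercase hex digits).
Answer: 0xDC

Derivation:
After byte 1 (0xBA): reg=0xDC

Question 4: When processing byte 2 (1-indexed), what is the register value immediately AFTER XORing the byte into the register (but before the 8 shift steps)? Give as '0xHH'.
Register before byte 2: 0xDC
Byte 2: 0xAD
0xDC XOR 0xAD = 0x71

Answer: 0x71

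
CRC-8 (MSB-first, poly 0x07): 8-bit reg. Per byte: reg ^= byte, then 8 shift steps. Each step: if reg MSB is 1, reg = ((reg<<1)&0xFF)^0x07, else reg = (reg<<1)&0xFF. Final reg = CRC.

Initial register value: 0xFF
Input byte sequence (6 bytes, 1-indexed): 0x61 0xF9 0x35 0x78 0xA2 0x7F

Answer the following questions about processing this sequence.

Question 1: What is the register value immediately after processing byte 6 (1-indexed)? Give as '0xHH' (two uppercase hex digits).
Answer: 0x20

Derivation:
After byte 1 (0x61): reg=0xD3
After byte 2 (0xF9): reg=0xD6
After byte 3 (0x35): reg=0xA7
After byte 4 (0x78): reg=0x13
After byte 5 (0xA2): reg=0x1E
After byte 6 (0x7F): reg=0x20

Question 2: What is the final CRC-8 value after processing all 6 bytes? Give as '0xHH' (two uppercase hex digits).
After byte 1 (0x61): reg=0xD3
After byte 2 (0xF9): reg=0xD6
After byte 3 (0x35): reg=0xA7
After byte 4 (0x78): reg=0x13
After byte 5 (0xA2): reg=0x1E
After byte 6 (0x7F): reg=0x20

Answer: 0x20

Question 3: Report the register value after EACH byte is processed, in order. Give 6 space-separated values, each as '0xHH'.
0xD3 0xD6 0xA7 0x13 0x1E 0x20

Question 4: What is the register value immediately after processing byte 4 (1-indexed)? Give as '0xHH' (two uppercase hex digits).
Answer: 0x13

Derivation:
After byte 1 (0x61): reg=0xD3
After byte 2 (0xF9): reg=0xD6
After byte 3 (0x35): reg=0xA7
After byte 4 (0x78): reg=0x13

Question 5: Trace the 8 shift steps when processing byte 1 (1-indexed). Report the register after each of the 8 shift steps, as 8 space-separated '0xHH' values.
Answer: 0x3B 0x76 0xEC 0xDF 0xB9 0x75 0xEA 0xD3

Derivation:
Register before byte 1: 0xFF
After XOR with byte 0x61: 0x9E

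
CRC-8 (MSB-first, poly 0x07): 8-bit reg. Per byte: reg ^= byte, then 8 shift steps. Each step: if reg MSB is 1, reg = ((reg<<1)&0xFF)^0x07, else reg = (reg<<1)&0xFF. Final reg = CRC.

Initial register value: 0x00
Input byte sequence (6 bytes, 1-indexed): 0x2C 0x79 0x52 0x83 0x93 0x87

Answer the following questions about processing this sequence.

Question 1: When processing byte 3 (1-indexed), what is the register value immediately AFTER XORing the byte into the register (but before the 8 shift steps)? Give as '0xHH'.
Register before byte 3: 0x3A
Byte 3: 0x52
0x3A XOR 0x52 = 0x68

Answer: 0x68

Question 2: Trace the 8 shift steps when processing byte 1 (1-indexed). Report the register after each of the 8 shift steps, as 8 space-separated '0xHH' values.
Answer: 0x58 0xB0 0x67 0xCE 0x9B 0x31 0x62 0xC4

Derivation:
Register before byte 1: 0x00
After XOR with byte 0x2C: 0x2C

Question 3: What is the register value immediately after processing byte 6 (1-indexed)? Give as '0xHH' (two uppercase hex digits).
Answer: 0x11

Derivation:
After byte 1 (0x2C): reg=0xC4
After byte 2 (0x79): reg=0x3A
After byte 3 (0x52): reg=0x1F
After byte 4 (0x83): reg=0xDD
After byte 5 (0x93): reg=0xED
After byte 6 (0x87): reg=0x11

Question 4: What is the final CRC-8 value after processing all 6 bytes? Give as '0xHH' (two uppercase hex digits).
Answer: 0x11

Derivation:
After byte 1 (0x2C): reg=0xC4
After byte 2 (0x79): reg=0x3A
After byte 3 (0x52): reg=0x1F
After byte 4 (0x83): reg=0xDD
After byte 5 (0x93): reg=0xED
After byte 6 (0x87): reg=0x11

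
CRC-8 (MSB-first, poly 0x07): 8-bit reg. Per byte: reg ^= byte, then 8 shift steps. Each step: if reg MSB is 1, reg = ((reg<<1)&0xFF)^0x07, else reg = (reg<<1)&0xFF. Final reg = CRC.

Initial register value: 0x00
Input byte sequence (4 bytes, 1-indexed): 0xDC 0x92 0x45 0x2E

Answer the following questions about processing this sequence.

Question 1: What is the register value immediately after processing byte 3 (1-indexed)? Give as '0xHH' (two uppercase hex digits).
Answer: 0xC2

Derivation:
After byte 1 (0xDC): reg=0x1A
After byte 2 (0x92): reg=0xB1
After byte 3 (0x45): reg=0xC2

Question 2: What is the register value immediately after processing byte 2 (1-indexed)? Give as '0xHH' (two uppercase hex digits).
After byte 1 (0xDC): reg=0x1A
After byte 2 (0x92): reg=0xB1

Answer: 0xB1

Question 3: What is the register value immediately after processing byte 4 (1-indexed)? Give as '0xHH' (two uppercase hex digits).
Answer: 0x8A

Derivation:
After byte 1 (0xDC): reg=0x1A
After byte 2 (0x92): reg=0xB1
After byte 3 (0x45): reg=0xC2
After byte 4 (0x2E): reg=0x8A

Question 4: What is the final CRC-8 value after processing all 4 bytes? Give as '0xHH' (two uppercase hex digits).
Answer: 0x8A

Derivation:
After byte 1 (0xDC): reg=0x1A
After byte 2 (0x92): reg=0xB1
After byte 3 (0x45): reg=0xC2
After byte 4 (0x2E): reg=0x8A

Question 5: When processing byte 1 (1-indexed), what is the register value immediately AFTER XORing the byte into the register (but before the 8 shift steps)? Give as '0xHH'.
Register before byte 1: 0x00
Byte 1: 0xDC
0x00 XOR 0xDC = 0xDC

Answer: 0xDC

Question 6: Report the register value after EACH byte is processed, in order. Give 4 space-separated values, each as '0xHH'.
0x1A 0xB1 0xC2 0x8A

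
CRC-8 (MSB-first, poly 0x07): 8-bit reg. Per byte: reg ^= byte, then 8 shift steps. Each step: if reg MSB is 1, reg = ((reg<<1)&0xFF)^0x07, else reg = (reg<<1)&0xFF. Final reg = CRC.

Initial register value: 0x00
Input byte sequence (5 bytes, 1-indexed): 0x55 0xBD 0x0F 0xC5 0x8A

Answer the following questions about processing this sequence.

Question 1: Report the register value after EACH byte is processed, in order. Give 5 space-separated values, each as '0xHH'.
0xAC 0x77 0x6F 0x5F 0x25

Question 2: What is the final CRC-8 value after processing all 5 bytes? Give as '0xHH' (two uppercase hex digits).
Answer: 0x25

Derivation:
After byte 1 (0x55): reg=0xAC
After byte 2 (0xBD): reg=0x77
After byte 3 (0x0F): reg=0x6F
After byte 4 (0xC5): reg=0x5F
After byte 5 (0x8A): reg=0x25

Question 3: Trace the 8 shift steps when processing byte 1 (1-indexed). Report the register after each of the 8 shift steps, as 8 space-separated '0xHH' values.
Answer: 0xAA 0x53 0xA6 0x4B 0x96 0x2B 0x56 0xAC

Derivation:
Register before byte 1: 0x00
After XOR with byte 0x55: 0x55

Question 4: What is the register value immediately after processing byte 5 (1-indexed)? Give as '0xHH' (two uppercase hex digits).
Answer: 0x25

Derivation:
After byte 1 (0x55): reg=0xAC
After byte 2 (0xBD): reg=0x77
After byte 3 (0x0F): reg=0x6F
After byte 4 (0xC5): reg=0x5F
After byte 5 (0x8A): reg=0x25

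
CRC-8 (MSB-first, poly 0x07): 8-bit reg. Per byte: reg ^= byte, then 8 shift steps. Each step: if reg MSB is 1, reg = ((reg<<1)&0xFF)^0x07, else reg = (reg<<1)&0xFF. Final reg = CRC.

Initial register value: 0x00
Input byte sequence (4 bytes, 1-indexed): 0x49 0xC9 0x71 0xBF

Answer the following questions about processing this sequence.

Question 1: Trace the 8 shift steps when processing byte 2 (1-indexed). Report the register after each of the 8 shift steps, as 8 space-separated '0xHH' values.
Answer: 0x62 0xC4 0x8F 0x19 0x32 0x64 0xC8 0x97

Derivation:
After byte 1 (0x49): reg=0xF8
Register before byte 2: 0xF8
After XOR with byte 0xC9: 0x31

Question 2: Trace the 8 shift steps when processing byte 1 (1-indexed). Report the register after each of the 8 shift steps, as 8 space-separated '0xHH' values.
Register before byte 1: 0x00
After XOR with byte 0x49: 0x49

Answer: 0x92 0x23 0x46 0x8C 0x1F 0x3E 0x7C 0xF8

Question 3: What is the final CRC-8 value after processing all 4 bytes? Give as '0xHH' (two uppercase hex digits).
After byte 1 (0x49): reg=0xF8
After byte 2 (0xC9): reg=0x97
After byte 3 (0x71): reg=0xBC
After byte 4 (0xBF): reg=0x09

Answer: 0x09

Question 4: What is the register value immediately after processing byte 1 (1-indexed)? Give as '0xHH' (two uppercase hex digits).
After byte 1 (0x49): reg=0xF8

Answer: 0xF8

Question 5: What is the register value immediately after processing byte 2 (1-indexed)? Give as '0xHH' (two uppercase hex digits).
After byte 1 (0x49): reg=0xF8
After byte 2 (0xC9): reg=0x97

Answer: 0x97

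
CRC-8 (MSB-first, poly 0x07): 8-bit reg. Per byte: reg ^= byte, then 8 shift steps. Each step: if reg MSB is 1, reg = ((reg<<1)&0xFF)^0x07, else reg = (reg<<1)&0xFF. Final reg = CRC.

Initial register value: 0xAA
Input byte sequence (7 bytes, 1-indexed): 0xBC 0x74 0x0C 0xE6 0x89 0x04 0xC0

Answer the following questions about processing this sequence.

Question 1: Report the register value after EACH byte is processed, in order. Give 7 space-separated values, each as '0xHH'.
0x62 0x62 0x0D 0x9F 0x62 0x35 0xC5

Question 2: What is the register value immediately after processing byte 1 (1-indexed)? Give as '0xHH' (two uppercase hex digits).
After byte 1 (0xBC): reg=0x62

Answer: 0x62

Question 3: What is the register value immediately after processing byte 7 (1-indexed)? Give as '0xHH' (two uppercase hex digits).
After byte 1 (0xBC): reg=0x62
After byte 2 (0x74): reg=0x62
After byte 3 (0x0C): reg=0x0D
After byte 4 (0xE6): reg=0x9F
After byte 5 (0x89): reg=0x62
After byte 6 (0x04): reg=0x35
After byte 7 (0xC0): reg=0xC5

Answer: 0xC5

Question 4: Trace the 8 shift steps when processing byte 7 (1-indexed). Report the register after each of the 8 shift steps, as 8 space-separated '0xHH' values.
Answer: 0xED 0xDD 0xBD 0x7D 0xFA 0xF3 0xE1 0xC5

Derivation:
After byte 1 (0xBC): reg=0x62
After byte 2 (0x74): reg=0x62
After byte 3 (0x0C): reg=0x0D
After byte 4 (0xE6): reg=0x9F
After byte 5 (0x89): reg=0x62
After byte 6 (0x04): reg=0x35
Register before byte 7: 0x35
After XOR with byte 0xC0: 0xF5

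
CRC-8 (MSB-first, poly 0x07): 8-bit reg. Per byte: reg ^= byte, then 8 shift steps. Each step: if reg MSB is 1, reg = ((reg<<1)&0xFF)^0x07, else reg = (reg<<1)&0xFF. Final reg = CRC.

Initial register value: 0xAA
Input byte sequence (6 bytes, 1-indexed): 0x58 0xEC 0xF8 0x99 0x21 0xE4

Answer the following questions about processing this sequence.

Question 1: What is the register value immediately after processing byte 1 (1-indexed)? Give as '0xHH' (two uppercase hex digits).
Answer: 0xD0

Derivation:
After byte 1 (0x58): reg=0xD0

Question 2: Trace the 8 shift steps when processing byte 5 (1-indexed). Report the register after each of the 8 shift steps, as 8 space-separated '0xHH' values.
After byte 1 (0x58): reg=0xD0
After byte 2 (0xEC): reg=0xB4
After byte 3 (0xF8): reg=0xE3
After byte 4 (0x99): reg=0x61
Register before byte 5: 0x61
After XOR with byte 0x21: 0x40

Answer: 0x80 0x07 0x0E 0x1C 0x38 0x70 0xE0 0xC7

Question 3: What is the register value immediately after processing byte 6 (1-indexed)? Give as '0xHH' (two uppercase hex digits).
After byte 1 (0x58): reg=0xD0
After byte 2 (0xEC): reg=0xB4
After byte 3 (0xF8): reg=0xE3
After byte 4 (0x99): reg=0x61
After byte 5 (0x21): reg=0xC7
After byte 6 (0xE4): reg=0xE9

Answer: 0xE9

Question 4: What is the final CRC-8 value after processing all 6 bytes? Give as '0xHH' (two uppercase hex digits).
Answer: 0xE9

Derivation:
After byte 1 (0x58): reg=0xD0
After byte 2 (0xEC): reg=0xB4
After byte 3 (0xF8): reg=0xE3
After byte 4 (0x99): reg=0x61
After byte 5 (0x21): reg=0xC7
After byte 6 (0xE4): reg=0xE9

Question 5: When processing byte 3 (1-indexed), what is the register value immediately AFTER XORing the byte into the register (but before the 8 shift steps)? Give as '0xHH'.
Answer: 0x4C

Derivation:
Register before byte 3: 0xB4
Byte 3: 0xF8
0xB4 XOR 0xF8 = 0x4C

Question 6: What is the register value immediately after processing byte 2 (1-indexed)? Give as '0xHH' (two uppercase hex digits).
After byte 1 (0x58): reg=0xD0
After byte 2 (0xEC): reg=0xB4

Answer: 0xB4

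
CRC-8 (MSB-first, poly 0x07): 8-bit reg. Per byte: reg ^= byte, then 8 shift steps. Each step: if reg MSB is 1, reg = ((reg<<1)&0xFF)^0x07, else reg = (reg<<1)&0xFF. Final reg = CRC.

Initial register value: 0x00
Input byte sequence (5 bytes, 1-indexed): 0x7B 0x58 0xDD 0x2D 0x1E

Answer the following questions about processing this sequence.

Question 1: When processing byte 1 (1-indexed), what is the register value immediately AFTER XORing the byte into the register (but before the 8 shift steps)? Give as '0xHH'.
Answer: 0x7B

Derivation:
Register before byte 1: 0x00
Byte 1: 0x7B
0x00 XOR 0x7B = 0x7B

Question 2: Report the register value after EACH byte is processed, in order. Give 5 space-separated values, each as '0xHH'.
0x66 0xBA 0x32 0x5D 0xCE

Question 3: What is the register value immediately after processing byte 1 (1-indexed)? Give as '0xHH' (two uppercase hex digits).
After byte 1 (0x7B): reg=0x66

Answer: 0x66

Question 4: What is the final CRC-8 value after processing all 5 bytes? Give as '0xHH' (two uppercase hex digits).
Answer: 0xCE

Derivation:
After byte 1 (0x7B): reg=0x66
After byte 2 (0x58): reg=0xBA
After byte 3 (0xDD): reg=0x32
After byte 4 (0x2D): reg=0x5D
After byte 5 (0x1E): reg=0xCE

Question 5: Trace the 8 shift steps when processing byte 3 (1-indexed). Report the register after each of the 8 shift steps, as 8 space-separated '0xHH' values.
After byte 1 (0x7B): reg=0x66
After byte 2 (0x58): reg=0xBA
Register before byte 3: 0xBA
After XOR with byte 0xDD: 0x67

Answer: 0xCE 0x9B 0x31 0x62 0xC4 0x8F 0x19 0x32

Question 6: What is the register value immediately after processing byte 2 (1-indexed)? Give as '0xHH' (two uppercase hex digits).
Answer: 0xBA

Derivation:
After byte 1 (0x7B): reg=0x66
After byte 2 (0x58): reg=0xBA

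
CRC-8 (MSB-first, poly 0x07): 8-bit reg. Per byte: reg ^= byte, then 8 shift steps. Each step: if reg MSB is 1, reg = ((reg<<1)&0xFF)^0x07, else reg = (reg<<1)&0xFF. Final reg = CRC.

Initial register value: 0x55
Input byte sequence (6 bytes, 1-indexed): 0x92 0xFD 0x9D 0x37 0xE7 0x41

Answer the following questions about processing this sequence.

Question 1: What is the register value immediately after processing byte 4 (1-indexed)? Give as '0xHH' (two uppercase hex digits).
Answer: 0xB8

Derivation:
After byte 1 (0x92): reg=0x5B
After byte 2 (0xFD): reg=0x7B
After byte 3 (0x9D): reg=0xBC
After byte 4 (0x37): reg=0xB8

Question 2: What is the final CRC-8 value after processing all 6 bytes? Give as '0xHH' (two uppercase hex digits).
Answer: 0x0F

Derivation:
After byte 1 (0x92): reg=0x5B
After byte 2 (0xFD): reg=0x7B
After byte 3 (0x9D): reg=0xBC
After byte 4 (0x37): reg=0xB8
After byte 5 (0xE7): reg=0x9A
After byte 6 (0x41): reg=0x0F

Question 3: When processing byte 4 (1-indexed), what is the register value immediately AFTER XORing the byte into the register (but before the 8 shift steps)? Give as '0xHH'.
Answer: 0x8B

Derivation:
Register before byte 4: 0xBC
Byte 4: 0x37
0xBC XOR 0x37 = 0x8B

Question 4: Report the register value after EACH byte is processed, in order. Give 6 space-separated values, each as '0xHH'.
0x5B 0x7B 0xBC 0xB8 0x9A 0x0F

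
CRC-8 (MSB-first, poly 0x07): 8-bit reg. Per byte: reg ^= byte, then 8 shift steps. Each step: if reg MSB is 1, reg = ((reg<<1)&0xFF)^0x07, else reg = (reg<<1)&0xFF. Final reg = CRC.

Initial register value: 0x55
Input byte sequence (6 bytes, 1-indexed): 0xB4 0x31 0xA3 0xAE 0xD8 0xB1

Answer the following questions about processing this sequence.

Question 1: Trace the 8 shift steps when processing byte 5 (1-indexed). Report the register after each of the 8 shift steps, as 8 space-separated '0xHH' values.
Answer: 0x88 0x17 0x2E 0x5C 0xB8 0x77 0xEE 0xDB

Derivation:
After byte 1 (0xB4): reg=0xA9
After byte 2 (0x31): reg=0xC1
After byte 3 (0xA3): reg=0x29
After byte 4 (0xAE): reg=0x9C
Register before byte 5: 0x9C
After XOR with byte 0xD8: 0x44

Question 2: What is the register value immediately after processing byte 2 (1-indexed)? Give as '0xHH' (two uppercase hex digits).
After byte 1 (0xB4): reg=0xA9
After byte 2 (0x31): reg=0xC1

Answer: 0xC1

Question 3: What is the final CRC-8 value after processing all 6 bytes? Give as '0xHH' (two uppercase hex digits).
Answer: 0x11

Derivation:
After byte 1 (0xB4): reg=0xA9
After byte 2 (0x31): reg=0xC1
After byte 3 (0xA3): reg=0x29
After byte 4 (0xAE): reg=0x9C
After byte 5 (0xD8): reg=0xDB
After byte 6 (0xB1): reg=0x11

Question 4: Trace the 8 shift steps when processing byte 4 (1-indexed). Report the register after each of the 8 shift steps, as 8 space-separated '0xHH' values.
Answer: 0x09 0x12 0x24 0x48 0x90 0x27 0x4E 0x9C

Derivation:
After byte 1 (0xB4): reg=0xA9
After byte 2 (0x31): reg=0xC1
After byte 3 (0xA3): reg=0x29
Register before byte 4: 0x29
After XOR with byte 0xAE: 0x87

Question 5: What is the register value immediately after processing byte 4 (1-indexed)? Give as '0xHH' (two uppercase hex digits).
Answer: 0x9C

Derivation:
After byte 1 (0xB4): reg=0xA9
After byte 2 (0x31): reg=0xC1
After byte 3 (0xA3): reg=0x29
After byte 4 (0xAE): reg=0x9C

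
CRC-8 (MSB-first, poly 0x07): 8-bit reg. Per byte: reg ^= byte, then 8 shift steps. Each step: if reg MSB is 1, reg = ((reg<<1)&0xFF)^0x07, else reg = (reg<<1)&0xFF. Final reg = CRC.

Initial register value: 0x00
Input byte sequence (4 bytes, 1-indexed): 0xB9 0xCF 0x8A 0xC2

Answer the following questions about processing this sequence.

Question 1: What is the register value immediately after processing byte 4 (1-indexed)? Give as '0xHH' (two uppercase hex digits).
After byte 1 (0xB9): reg=0x26
After byte 2 (0xCF): reg=0x91
After byte 3 (0x8A): reg=0x41
After byte 4 (0xC2): reg=0x80

Answer: 0x80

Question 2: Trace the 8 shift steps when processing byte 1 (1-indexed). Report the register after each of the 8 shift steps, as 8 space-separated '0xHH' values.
Register before byte 1: 0x00
After XOR with byte 0xB9: 0xB9

Answer: 0x75 0xEA 0xD3 0xA1 0x45 0x8A 0x13 0x26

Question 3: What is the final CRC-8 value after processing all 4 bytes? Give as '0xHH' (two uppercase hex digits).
Answer: 0x80

Derivation:
After byte 1 (0xB9): reg=0x26
After byte 2 (0xCF): reg=0x91
After byte 3 (0x8A): reg=0x41
After byte 4 (0xC2): reg=0x80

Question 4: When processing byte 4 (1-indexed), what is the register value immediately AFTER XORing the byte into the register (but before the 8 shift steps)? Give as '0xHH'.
Register before byte 4: 0x41
Byte 4: 0xC2
0x41 XOR 0xC2 = 0x83

Answer: 0x83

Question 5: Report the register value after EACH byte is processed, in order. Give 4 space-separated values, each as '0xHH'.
0x26 0x91 0x41 0x80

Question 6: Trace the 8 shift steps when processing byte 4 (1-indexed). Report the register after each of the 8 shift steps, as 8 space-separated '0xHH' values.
Answer: 0x01 0x02 0x04 0x08 0x10 0x20 0x40 0x80

Derivation:
After byte 1 (0xB9): reg=0x26
After byte 2 (0xCF): reg=0x91
After byte 3 (0x8A): reg=0x41
Register before byte 4: 0x41
After XOR with byte 0xC2: 0x83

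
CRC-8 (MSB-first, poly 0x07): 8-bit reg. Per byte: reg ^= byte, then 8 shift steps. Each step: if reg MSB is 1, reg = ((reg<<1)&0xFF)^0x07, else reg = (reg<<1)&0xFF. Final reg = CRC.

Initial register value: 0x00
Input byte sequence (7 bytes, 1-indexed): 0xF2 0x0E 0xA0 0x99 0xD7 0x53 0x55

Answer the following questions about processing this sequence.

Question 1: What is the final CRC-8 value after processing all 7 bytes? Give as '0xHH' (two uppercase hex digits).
Answer: 0x18

Derivation:
After byte 1 (0xF2): reg=0xD0
After byte 2 (0x0E): reg=0x14
After byte 3 (0xA0): reg=0x05
After byte 4 (0x99): reg=0xDD
After byte 5 (0xD7): reg=0x36
After byte 6 (0x53): reg=0x3C
After byte 7 (0x55): reg=0x18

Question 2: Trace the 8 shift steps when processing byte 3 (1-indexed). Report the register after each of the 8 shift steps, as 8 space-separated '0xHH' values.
Answer: 0x6F 0xDE 0xBB 0x71 0xE2 0xC3 0x81 0x05

Derivation:
After byte 1 (0xF2): reg=0xD0
After byte 2 (0x0E): reg=0x14
Register before byte 3: 0x14
After XOR with byte 0xA0: 0xB4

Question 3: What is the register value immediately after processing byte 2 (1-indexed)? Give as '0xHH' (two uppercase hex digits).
After byte 1 (0xF2): reg=0xD0
After byte 2 (0x0E): reg=0x14

Answer: 0x14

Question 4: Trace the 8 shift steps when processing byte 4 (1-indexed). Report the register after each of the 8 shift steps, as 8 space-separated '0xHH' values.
Answer: 0x3F 0x7E 0xFC 0xFF 0xF9 0xF5 0xED 0xDD

Derivation:
After byte 1 (0xF2): reg=0xD0
After byte 2 (0x0E): reg=0x14
After byte 3 (0xA0): reg=0x05
Register before byte 4: 0x05
After XOR with byte 0x99: 0x9C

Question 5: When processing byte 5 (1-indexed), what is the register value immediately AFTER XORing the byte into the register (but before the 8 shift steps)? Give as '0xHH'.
Answer: 0x0A

Derivation:
Register before byte 5: 0xDD
Byte 5: 0xD7
0xDD XOR 0xD7 = 0x0A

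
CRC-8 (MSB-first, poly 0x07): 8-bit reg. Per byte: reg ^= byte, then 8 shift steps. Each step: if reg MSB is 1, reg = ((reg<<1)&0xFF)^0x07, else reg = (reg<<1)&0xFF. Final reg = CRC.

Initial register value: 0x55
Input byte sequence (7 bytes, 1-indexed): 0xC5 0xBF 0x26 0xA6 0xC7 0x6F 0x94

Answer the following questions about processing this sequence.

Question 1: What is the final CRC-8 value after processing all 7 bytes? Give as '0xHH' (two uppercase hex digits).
Answer: 0x6C

Derivation:
After byte 1 (0xC5): reg=0xF9
After byte 2 (0xBF): reg=0xD5
After byte 3 (0x26): reg=0xD7
After byte 4 (0xA6): reg=0x50
After byte 5 (0xC7): reg=0xEC
After byte 6 (0x6F): reg=0x80
After byte 7 (0x94): reg=0x6C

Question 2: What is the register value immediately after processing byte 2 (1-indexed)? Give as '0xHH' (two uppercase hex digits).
Answer: 0xD5

Derivation:
After byte 1 (0xC5): reg=0xF9
After byte 2 (0xBF): reg=0xD5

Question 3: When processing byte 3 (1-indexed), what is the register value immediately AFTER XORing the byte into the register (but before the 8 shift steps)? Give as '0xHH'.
Register before byte 3: 0xD5
Byte 3: 0x26
0xD5 XOR 0x26 = 0xF3

Answer: 0xF3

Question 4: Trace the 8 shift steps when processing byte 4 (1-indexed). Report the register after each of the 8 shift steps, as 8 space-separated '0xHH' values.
After byte 1 (0xC5): reg=0xF9
After byte 2 (0xBF): reg=0xD5
After byte 3 (0x26): reg=0xD7
Register before byte 4: 0xD7
After XOR with byte 0xA6: 0x71

Answer: 0xE2 0xC3 0x81 0x05 0x0A 0x14 0x28 0x50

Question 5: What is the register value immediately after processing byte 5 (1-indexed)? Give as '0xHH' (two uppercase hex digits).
After byte 1 (0xC5): reg=0xF9
After byte 2 (0xBF): reg=0xD5
After byte 3 (0x26): reg=0xD7
After byte 4 (0xA6): reg=0x50
After byte 5 (0xC7): reg=0xEC

Answer: 0xEC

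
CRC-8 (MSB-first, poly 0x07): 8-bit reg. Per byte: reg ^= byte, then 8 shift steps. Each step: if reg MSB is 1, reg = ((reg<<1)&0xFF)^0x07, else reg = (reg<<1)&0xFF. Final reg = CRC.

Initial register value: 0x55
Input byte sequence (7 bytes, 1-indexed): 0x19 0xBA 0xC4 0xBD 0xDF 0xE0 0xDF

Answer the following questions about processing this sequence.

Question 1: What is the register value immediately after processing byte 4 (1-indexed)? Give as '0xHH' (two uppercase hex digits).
Answer: 0x9D

Derivation:
After byte 1 (0x19): reg=0xE3
After byte 2 (0xBA): reg=0x88
After byte 3 (0xC4): reg=0xE3
After byte 4 (0xBD): reg=0x9D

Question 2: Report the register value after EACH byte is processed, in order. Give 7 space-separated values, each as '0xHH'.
0xE3 0x88 0xE3 0x9D 0xC9 0xDF 0x00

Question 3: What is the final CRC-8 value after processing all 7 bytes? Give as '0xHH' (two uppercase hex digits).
Answer: 0x00

Derivation:
After byte 1 (0x19): reg=0xE3
After byte 2 (0xBA): reg=0x88
After byte 3 (0xC4): reg=0xE3
After byte 4 (0xBD): reg=0x9D
After byte 5 (0xDF): reg=0xC9
After byte 6 (0xE0): reg=0xDF
After byte 7 (0xDF): reg=0x00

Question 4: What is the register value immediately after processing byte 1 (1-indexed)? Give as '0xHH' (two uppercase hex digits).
After byte 1 (0x19): reg=0xE3

Answer: 0xE3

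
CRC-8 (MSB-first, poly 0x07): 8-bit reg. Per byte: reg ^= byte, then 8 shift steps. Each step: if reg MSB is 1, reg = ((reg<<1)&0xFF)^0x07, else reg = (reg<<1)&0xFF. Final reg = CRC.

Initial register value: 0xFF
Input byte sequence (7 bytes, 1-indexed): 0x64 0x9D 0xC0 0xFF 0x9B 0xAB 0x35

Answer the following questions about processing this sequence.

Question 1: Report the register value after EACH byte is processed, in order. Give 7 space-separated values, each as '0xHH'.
0xC8 0xAC 0x03 0xFA 0x20 0xB8 0xAA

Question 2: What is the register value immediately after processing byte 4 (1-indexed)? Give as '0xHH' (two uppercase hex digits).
Answer: 0xFA

Derivation:
After byte 1 (0x64): reg=0xC8
After byte 2 (0x9D): reg=0xAC
After byte 3 (0xC0): reg=0x03
After byte 4 (0xFF): reg=0xFA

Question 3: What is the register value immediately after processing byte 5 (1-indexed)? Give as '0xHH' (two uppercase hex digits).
After byte 1 (0x64): reg=0xC8
After byte 2 (0x9D): reg=0xAC
After byte 3 (0xC0): reg=0x03
After byte 4 (0xFF): reg=0xFA
After byte 5 (0x9B): reg=0x20

Answer: 0x20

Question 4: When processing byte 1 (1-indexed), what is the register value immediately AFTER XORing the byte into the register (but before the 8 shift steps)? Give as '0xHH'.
Register before byte 1: 0xFF
Byte 1: 0x64
0xFF XOR 0x64 = 0x9B

Answer: 0x9B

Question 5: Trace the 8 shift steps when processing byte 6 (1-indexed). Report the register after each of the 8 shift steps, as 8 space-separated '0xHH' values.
Answer: 0x11 0x22 0x44 0x88 0x17 0x2E 0x5C 0xB8

Derivation:
After byte 1 (0x64): reg=0xC8
After byte 2 (0x9D): reg=0xAC
After byte 3 (0xC0): reg=0x03
After byte 4 (0xFF): reg=0xFA
After byte 5 (0x9B): reg=0x20
Register before byte 6: 0x20
After XOR with byte 0xAB: 0x8B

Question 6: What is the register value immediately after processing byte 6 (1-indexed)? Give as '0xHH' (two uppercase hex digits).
After byte 1 (0x64): reg=0xC8
After byte 2 (0x9D): reg=0xAC
After byte 3 (0xC0): reg=0x03
After byte 4 (0xFF): reg=0xFA
After byte 5 (0x9B): reg=0x20
After byte 6 (0xAB): reg=0xB8

Answer: 0xB8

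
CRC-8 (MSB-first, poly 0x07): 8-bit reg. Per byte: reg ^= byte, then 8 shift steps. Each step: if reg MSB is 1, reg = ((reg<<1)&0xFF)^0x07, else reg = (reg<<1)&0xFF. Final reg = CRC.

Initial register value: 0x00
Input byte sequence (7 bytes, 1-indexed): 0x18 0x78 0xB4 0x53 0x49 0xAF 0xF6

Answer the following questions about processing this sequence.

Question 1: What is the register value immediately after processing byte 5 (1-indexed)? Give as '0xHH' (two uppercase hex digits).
Answer: 0x23

Derivation:
After byte 1 (0x18): reg=0x48
After byte 2 (0x78): reg=0x90
After byte 3 (0xB4): reg=0xFC
After byte 4 (0x53): reg=0x44
After byte 5 (0x49): reg=0x23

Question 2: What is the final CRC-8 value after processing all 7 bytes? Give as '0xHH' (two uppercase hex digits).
After byte 1 (0x18): reg=0x48
After byte 2 (0x78): reg=0x90
After byte 3 (0xB4): reg=0xFC
After byte 4 (0x53): reg=0x44
After byte 5 (0x49): reg=0x23
After byte 6 (0xAF): reg=0xAD
After byte 7 (0xF6): reg=0x86

Answer: 0x86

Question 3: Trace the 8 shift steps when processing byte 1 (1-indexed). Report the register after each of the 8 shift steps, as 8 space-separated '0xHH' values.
Register before byte 1: 0x00
After XOR with byte 0x18: 0x18

Answer: 0x30 0x60 0xC0 0x87 0x09 0x12 0x24 0x48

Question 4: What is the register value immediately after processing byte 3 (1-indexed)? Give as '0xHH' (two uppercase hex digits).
After byte 1 (0x18): reg=0x48
After byte 2 (0x78): reg=0x90
After byte 3 (0xB4): reg=0xFC

Answer: 0xFC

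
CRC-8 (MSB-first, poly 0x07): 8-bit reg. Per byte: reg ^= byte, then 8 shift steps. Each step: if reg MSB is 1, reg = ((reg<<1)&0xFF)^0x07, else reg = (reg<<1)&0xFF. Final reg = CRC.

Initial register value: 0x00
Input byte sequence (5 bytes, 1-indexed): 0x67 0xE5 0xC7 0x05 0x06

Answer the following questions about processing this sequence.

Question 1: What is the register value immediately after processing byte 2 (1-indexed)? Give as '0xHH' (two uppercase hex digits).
Answer: 0x2B

Derivation:
After byte 1 (0x67): reg=0x32
After byte 2 (0xE5): reg=0x2B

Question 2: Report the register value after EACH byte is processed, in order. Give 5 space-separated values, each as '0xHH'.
0x32 0x2B 0x8A 0xA4 0x67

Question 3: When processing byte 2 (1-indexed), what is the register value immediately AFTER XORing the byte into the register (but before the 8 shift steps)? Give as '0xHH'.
Register before byte 2: 0x32
Byte 2: 0xE5
0x32 XOR 0xE5 = 0xD7

Answer: 0xD7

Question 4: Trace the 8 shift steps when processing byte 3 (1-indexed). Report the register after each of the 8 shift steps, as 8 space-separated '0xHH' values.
Answer: 0xDF 0xB9 0x75 0xEA 0xD3 0xA1 0x45 0x8A

Derivation:
After byte 1 (0x67): reg=0x32
After byte 2 (0xE5): reg=0x2B
Register before byte 3: 0x2B
After XOR with byte 0xC7: 0xEC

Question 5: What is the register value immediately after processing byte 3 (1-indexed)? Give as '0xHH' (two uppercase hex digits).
Answer: 0x8A

Derivation:
After byte 1 (0x67): reg=0x32
After byte 2 (0xE5): reg=0x2B
After byte 3 (0xC7): reg=0x8A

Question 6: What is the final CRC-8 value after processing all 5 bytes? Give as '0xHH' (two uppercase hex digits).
After byte 1 (0x67): reg=0x32
After byte 2 (0xE5): reg=0x2B
After byte 3 (0xC7): reg=0x8A
After byte 4 (0x05): reg=0xA4
After byte 5 (0x06): reg=0x67

Answer: 0x67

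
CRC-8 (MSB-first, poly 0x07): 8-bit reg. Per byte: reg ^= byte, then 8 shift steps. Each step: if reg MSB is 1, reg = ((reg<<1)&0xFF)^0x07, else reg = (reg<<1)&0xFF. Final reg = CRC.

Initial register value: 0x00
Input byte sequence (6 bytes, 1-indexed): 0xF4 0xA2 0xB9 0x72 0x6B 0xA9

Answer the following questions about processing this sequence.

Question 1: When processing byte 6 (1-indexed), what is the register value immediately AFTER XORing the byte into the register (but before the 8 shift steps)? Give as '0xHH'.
Register before byte 6: 0x1B
Byte 6: 0xA9
0x1B XOR 0xA9 = 0xB2

Answer: 0xB2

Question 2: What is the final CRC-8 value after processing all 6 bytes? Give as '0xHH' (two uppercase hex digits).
Answer: 0x17

Derivation:
After byte 1 (0xF4): reg=0xC2
After byte 2 (0xA2): reg=0x27
After byte 3 (0xB9): reg=0xD3
After byte 4 (0x72): reg=0x6E
After byte 5 (0x6B): reg=0x1B
After byte 6 (0xA9): reg=0x17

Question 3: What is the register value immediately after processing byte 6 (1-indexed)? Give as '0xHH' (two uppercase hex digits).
After byte 1 (0xF4): reg=0xC2
After byte 2 (0xA2): reg=0x27
After byte 3 (0xB9): reg=0xD3
After byte 4 (0x72): reg=0x6E
After byte 5 (0x6B): reg=0x1B
After byte 6 (0xA9): reg=0x17

Answer: 0x17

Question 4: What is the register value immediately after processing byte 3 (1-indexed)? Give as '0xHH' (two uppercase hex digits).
After byte 1 (0xF4): reg=0xC2
After byte 2 (0xA2): reg=0x27
After byte 3 (0xB9): reg=0xD3

Answer: 0xD3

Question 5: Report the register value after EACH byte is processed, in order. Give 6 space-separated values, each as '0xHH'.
0xC2 0x27 0xD3 0x6E 0x1B 0x17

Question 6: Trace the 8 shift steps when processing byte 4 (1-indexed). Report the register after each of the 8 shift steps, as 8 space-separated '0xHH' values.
After byte 1 (0xF4): reg=0xC2
After byte 2 (0xA2): reg=0x27
After byte 3 (0xB9): reg=0xD3
Register before byte 4: 0xD3
After XOR with byte 0x72: 0xA1

Answer: 0x45 0x8A 0x13 0x26 0x4C 0x98 0x37 0x6E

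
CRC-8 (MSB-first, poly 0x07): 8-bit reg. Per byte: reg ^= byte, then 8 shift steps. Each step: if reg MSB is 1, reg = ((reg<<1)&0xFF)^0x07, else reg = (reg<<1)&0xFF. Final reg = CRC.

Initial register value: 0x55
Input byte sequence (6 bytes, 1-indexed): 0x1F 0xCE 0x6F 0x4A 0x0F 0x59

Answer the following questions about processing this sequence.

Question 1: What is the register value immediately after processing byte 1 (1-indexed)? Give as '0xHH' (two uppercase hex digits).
Answer: 0xF1

Derivation:
After byte 1 (0x1F): reg=0xF1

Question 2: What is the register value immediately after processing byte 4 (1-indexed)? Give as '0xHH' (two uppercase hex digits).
Answer: 0x61

Derivation:
After byte 1 (0x1F): reg=0xF1
After byte 2 (0xCE): reg=0xBD
After byte 3 (0x6F): reg=0x30
After byte 4 (0x4A): reg=0x61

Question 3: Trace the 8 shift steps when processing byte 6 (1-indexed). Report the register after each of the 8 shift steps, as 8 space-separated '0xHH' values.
After byte 1 (0x1F): reg=0xF1
After byte 2 (0xCE): reg=0xBD
After byte 3 (0x6F): reg=0x30
After byte 4 (0x4A): reg=0x61
After byte 5 (0x0F): reg=0x0D
Register before byte 6: 0x0D
After XOR with byte 0x59: 0x54

Answer: 0xA8 0x57 0xAE 0x5B 0xB6 0x6B 0xD6 0xAB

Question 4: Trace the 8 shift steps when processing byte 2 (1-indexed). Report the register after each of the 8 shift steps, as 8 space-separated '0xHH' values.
After byte 1 (0x1F): reg=0xF1
Register before byte 2: 0xF1
After XOR with byte 0xCE: 0x3F

Answer: 0x7E 0xFC 0xFF 0xF9 0xF5 0xED 0xDD 0xBD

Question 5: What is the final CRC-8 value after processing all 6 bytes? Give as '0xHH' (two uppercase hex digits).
After byte 1 (0x1F): reg=0xF1
After byte 2 (0xCE): reg=0xBD
After byte 3 (0x6F): reg=0x30
After byte 4 (0x4A): reg=0x61
After byte 5 (0x0F): reg=0x0D
After byte 6 (0x59): reg=0xAB

Answer: 0xAB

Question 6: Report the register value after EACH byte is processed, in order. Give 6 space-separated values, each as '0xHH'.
0xF1 0xBD 0x30 0x61 0x0D 0xAB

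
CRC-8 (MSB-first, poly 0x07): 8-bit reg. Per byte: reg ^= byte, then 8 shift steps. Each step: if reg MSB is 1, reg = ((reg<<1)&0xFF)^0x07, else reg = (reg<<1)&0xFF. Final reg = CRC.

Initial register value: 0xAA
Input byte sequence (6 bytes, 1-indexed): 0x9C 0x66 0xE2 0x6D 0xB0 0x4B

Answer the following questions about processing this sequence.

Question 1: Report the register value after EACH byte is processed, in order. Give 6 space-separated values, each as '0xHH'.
0x82 0xB2 0xB7 0x08 0x21 0x11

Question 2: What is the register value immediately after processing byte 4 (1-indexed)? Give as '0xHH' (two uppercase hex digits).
After byte 1 (0x9C): reg=0x82
After byte 2 (0x66): reg=0xB2
After byte 3 (0xE2): reg=0xB7
After byte 4 (0x6D): reg=0x08

Answer: 0x08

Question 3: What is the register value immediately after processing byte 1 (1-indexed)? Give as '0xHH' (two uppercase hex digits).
After byte 1 (0x9C): reg=0x82

Answer: 0x82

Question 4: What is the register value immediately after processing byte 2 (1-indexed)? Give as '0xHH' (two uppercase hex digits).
Answer: 0xB2

Derivation:
After byte 1 (0x9C): reg=0x82
After byte 2 (0x66): reg=0xB2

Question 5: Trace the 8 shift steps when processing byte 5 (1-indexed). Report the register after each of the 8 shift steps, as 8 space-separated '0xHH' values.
Answer: 0x77 0xEE 0xDB 0xB1 0x65 0xCA 0x93 0x21

Derivation:
After byte 1 (0x9C): reg=0x82
After byte 2 (0x66): reg=0xB2
After byte 3 (0xE2): reg=0xB7
After byte 4 (0x6D): reg=0x08
Register before byte 5: 0x08
After XOR with byte 0xB0: 0xB8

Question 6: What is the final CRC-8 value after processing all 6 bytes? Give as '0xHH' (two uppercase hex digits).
Answer: 0x11

Derivation:
After byte 1 (0x9C): reg=0x82
After byte 2 (0x66): reg=0xB2
After byte 3 (0xE2): reg=0xB7
After byte 4 (0x6D): reg=0x08
After byte 5 (0xB0): reg=0x21
After byte 6 (0x4B): reg=0x11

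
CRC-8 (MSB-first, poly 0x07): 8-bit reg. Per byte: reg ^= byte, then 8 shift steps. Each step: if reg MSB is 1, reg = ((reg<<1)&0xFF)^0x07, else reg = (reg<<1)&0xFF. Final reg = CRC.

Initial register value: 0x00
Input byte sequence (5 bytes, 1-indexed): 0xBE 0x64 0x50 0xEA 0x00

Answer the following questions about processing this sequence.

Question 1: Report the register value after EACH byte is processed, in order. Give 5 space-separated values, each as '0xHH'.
0x33 0xA2 0xD0 0xA6 0x7B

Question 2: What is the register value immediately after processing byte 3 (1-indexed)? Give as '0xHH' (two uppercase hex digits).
After byte 1 (0xBE): reg=0x33
After byte 2 (0x64): reg=0xA2
After byte 3 (0x50): reg=0xD0

Answer: 0xD0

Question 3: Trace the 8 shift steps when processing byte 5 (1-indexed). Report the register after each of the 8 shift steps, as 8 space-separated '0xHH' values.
Answer: 0x4B 0x96 0x2B 0x56 0xAC 0x5F 0xBE 0x7B

Derivation:
After byte 1 (0xBE): reg=0x33
After byte 2 (0x64): reg=0xA2
After byte 3 (0x50): reg=0xD0
After byte 4 (0xEA): reg=0xA6
Register before byte 5: 0xA6
After XOR with byte 0x00: 0xA6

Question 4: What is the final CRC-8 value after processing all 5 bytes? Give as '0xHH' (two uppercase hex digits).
After byte 1 (0xBE): reg=0x33
After byte 2 (0x64): reg=0xA2
After byte 3 (0x50): reg=0xD0
After byte 4 (0xEA): reg=0xA6
After byte 5 (0x00): reg=0x7B

Answer: 0x7B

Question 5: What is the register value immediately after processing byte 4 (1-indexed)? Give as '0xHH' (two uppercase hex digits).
After byte 1 (0xBE): reg=0x33
After byte 2 (0x64): reg=0xA2
After byte 3 (0x50): reg=0xD0
After byte 4 (0xEA): reg=0xA6

Answer: 0xA6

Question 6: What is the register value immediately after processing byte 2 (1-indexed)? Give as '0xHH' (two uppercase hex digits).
After byte 1 (0xBE): reg=0x33
After byte 2 (0x64): reg=0xA2

Answer: 0xA2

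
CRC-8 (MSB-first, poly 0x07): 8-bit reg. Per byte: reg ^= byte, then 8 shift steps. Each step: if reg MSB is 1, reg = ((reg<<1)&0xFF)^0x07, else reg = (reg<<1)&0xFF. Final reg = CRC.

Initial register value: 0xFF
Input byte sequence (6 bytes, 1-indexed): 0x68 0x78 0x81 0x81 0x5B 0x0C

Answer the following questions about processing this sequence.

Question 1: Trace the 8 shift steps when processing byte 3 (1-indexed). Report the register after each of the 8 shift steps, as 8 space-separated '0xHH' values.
After byte 1 (0x68): reg=0xEC
After byte 2 (0x78): reg=0xE5
Register before byte 3: 0xE5
After XOR with byte 0x81: 0x64

Answer: 0xC8 0x97 0x29 0x52 0xA4 0x4F 0x9E 0x3B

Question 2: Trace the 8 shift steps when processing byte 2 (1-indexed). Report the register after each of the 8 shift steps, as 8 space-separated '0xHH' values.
After byte 1 (0x68): reg=0xEC
Register before byte 2: 0xEC
After XOR with byte 0x78: 0x94

Answer: 0x2F 0x5E 0xBC 0x7F 0xFE 0xFB 0xF1 0xE5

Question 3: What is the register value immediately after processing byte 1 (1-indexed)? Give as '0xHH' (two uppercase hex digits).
Answer: 0xEC

Derivation:
After byte 1 (0x68): reg=0xEC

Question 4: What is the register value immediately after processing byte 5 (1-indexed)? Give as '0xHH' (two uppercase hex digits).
After byte 1 (0x68): reg=0xEC
After byte 2 (0x78): reg=0xE5
After byte 3 (0x81): reg=0x3B
After byte 4 (0x81): reg=0x2F
After byte 5 (0x5B): reg=0x4B

Answer: 0x4B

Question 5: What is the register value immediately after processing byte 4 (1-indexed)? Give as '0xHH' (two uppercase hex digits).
Answer: 0x2F

Derivation:
After byte 1 (0x68): reg=0xEC
After byte 2 (0x78): reg=0xE5
After byte 3 (0x81): reg=0x3B
After byte 4 (0x81): reg=0x2F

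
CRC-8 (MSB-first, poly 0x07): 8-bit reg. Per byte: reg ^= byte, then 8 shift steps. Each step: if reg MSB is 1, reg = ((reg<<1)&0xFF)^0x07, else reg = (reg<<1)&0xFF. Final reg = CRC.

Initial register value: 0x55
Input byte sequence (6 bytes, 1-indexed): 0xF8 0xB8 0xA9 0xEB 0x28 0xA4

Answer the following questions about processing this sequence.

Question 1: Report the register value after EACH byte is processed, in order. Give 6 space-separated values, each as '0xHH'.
0x4A 0xD0 0x68 0x80 0x51 0xC5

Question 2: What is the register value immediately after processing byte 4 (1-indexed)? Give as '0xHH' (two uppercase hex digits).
After byte 1 (0xF8): reg=0x4A
After byte 2 (0xB8): reg=0xD0
After byte 3 (0xA9): reg=0x68
After byte 4 (0xEB): reg=0x80

Answer: 0x80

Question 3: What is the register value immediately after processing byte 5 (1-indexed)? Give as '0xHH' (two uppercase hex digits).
Answer: 0x51

Derivation:
After byte 1 (0xF8): reg=0x4A
After byte 2 (0xB8): reg=0xD0
After byte 3 (0xA9): reg=0x68
After byte 4 (0xEB): reg=0x80
After byte 5 (0x28): reg=0x51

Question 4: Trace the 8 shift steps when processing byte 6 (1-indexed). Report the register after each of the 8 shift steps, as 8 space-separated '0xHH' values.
Answer: 0xED 0xDD 0xBD 0x7D 0xFA 0xF3 0xE1 0xC5

Derivation:
After byte 1 (0xF8): reg=0x4A
After byte 2 (0xB8): reg=0xD0
After byte 3 (0xA9): reg=0x68
After byte 4 (0xEB): reg=0x80
After byte 5 (0x28): reg=0x51
Register before byte 6: 0x51
After XOR with byte 0xA4: 0xF5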